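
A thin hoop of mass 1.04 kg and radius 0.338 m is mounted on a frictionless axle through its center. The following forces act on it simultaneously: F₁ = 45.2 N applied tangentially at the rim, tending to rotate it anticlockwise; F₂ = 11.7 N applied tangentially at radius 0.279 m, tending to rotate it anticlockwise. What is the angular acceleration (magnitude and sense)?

I = MR² = (1.04)(0.338)² = 0.1188 kg·m².
Taking anticlockwise as positive: τ₁ = +(45.2)(0.338) = +15.28 N·m; τ₂ = +(11.7)(0.279) = +3.264 N·m.
Net torque τ = 18.54 N·m.
α = τ/I = 18.54/0.1188 = 156.1 rad/s².

α ≈ 156 rad/s², anticlockwise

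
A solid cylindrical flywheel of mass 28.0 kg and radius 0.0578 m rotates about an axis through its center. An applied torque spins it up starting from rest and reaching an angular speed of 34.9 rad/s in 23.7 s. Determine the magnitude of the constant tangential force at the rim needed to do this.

I = ½MR² = (1/2)(28.0)(0.0578)² = 0.04677 kg·m².
α = Δω/Δt = (34.9 − 0)/23.7 = 1.473 rad/s².
The required torque is τ = Iα = (0.04677)(1.473) = 0.06887 N·m.
A tangential force at the rim gives τ = FR, so F = τ/R = 0.06887/0.0578 = 1.192 N.

F ≈ 1.19 N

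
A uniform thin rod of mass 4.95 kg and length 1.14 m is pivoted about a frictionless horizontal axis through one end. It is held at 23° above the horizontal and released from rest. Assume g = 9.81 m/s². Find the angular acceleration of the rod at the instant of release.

About the pivot, I = (1/3)ML² = (1/3)(4.95)(1.14)² = 2.144 kg·m².
The weight acts at the center, a distance L/2 = 0.5700 m from the pivot; τ = Mg(L/2) cos 23° = 25.48 N·m.
α = τ/I = 25.48/2.144 = 11.88 rad/s².
(Equivalently α = (3g/(2L)) cos 23° = 11.88 rad/s².)

α ≈ 11.9 rad/s²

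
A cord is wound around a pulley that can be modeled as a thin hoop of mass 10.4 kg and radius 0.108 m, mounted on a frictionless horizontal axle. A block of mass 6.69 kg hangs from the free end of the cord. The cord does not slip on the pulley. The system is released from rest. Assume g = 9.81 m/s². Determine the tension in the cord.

T ≈ 39.9 N

I = MR² = (10.4)(0.108)² = 0.1213 kg·m².
Block: mg − T = ma. Pulley: TR = Iα. No-slip: a = αR, so T = (I/R²)a = 10.40·a.
Then mg = (m + 10.40)a, so a = (6.69)(9.81)/(6.69 + 10.40) = 3.840 m/s².
T = 10.40·a = 39.94 N.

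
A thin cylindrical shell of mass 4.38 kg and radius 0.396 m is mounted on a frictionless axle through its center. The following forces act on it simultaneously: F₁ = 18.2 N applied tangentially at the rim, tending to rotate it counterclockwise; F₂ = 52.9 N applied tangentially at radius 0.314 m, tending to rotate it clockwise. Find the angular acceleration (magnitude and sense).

I = MR² = (4.38)(0.396)² = 0.6869 kg·m².
Taking counterclockwise as positive: τ₁ = +(18.2)(0.396) = +7.207 N·m; τ₂ = −(52.9)(0.314) = −16.61 N·m.
Net torque τ = -9.403 N·m.
α = τ/I = -9.403/0.6869 = -13.69 rad/s².

α ≈ 13.7 rad/s², clockwise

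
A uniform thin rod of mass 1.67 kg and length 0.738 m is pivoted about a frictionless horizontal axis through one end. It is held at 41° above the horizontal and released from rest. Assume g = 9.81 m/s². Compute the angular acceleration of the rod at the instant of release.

About the pivot, I = (1/3)ML² = (1/3)(1.67)(0.738)² = 0.3032 kg·m².
The weight acts at the center, a distance L/2 = 0.3690 m from the pivot; τ = Mg(L/2) cos 41° = 4.562 N·m.
α = τ/I = 4.562/0.3032 = 15.05 rad/s².
(Equivalently α = (3g/(2L)) cos 41° = 15.05 rad/s².)

α ≈ 15.0 rad/s²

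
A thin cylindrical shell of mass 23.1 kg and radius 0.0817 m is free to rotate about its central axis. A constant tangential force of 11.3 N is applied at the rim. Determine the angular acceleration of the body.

I = MR² = (23.1)(0.0817)² = 0.1542 kg·m².
τ = F R = (11.3)(0.0817) = 0.9232 N·m.
Newton's second law for rotation, τ = Iα, gives α = τ/I = 0.9232/0.1542 = 5.987 rad/s².

α ≈ 5.99 rad/s²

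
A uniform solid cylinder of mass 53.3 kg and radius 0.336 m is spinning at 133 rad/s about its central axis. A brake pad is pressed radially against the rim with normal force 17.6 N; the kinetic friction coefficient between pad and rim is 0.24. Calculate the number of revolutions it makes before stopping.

≈ 2980 revolutions

I = ½MR² = (1/2)(53.3)(0.336)² = 3.009 kg·m².
Friction force f = μN = (0.24)(17.6) = 4.224 N at the rim; torque magnitude τ = fR = 1.419 N·m, opposing ω.
|α| = τ/I = 1.419/3.009 = 0.4717 rad/s² (deceleration).
ω² = ω₀² − 2|α|θ with ω = 0 ⇒ θ = ω₀²/(2|α|) = 18750 rad = 2984 rev.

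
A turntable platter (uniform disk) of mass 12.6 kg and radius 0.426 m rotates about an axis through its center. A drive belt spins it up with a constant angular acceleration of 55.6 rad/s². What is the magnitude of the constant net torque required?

I = ½MR² = (1/2)(12.6)(0.426)² = 1.143 kg·m².
τ = Iα = (1.143)(55.60) = 63.57 N·m.

τ ≈ 63.6 N·m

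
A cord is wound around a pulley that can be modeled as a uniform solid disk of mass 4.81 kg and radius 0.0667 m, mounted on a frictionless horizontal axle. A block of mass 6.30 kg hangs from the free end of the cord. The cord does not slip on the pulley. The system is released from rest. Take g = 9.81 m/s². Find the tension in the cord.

I = ½MR² = (1/2)(4.81)(0.0667)² = 0.01070 kg·m².
Block: mg − T = ma. Pulley: TR = Iα. No-slip: a = αR, so T = (I/R²)a = 2.405·a.
Then mg = (m + 2.405)a, so a = (6.30)(9.81)/(6.30 + 2.405) = 7.100 m/s².
T = 2.405·a = 17.07 N.

T ≈ 17.1 N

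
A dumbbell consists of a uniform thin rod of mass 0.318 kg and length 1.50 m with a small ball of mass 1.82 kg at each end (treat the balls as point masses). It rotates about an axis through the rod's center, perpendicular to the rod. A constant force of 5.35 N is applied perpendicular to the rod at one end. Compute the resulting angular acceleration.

α ≈ 1.90 rad/s²

I_rod = (1/12)ML² = (1/12)(0.318)(1.50)² = 0.05963 kg·m².
I_balls = 2·m·(L/2)² = 2(1.82)(0.7500)² = 2.047 kg·m².
Total I = 2.107 kg·m².
τ = F·(L/2) = (5.35)(0.750) = 4.012 N·m.
α = τ/I = 4.012/2.107 = 1.904 rad/s².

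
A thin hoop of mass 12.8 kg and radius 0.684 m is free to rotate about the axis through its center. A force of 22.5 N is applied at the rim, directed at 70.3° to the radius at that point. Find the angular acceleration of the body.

I = MR² = (12.8)(0.684)² = 5.989 kg·m².
Only the tangential component produces torque: τ = F R sinθ = (22.5)(0.684) sin 70.3° = 14.49 N·m.
From τ = Iα: α = 14.49/5.989 = 2.419 rad/s².

α ≈ 2.42 rad/s²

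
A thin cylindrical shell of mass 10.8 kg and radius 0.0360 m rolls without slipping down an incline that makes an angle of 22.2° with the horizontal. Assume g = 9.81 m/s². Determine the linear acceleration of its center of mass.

a ≈ 1.85 m/s²

Translation along the incline: Mg sinθ − f = Ma.
Rotation about the center: fR = Iα with I = MR². No-slip gives a = αR, so f = (I/R²)a = M a.
Substituting: Mg sinθ = (1 + 1.000)Ma, so a = g sinθ/(1 + 1.000) = (9.81) sin 22.2° / 2.000 = 1.853 m/s².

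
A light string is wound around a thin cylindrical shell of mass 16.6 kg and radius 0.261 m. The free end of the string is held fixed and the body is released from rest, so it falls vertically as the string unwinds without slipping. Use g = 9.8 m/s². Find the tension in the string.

T ≈ 81.3 N

Translation: Mg − T = Ma. Rotation about the center: TR = Iα with I = MR².
With a = αR: T = (I/R²)a = M a, so Mg = (1 + 1.000)Ma.
a = g/(1 + 1.000) = 9.8/2.000 = 4.900 m/s².
T = 1.000·M·a = (1.000)(16.6)(4.900) = 81.34 N.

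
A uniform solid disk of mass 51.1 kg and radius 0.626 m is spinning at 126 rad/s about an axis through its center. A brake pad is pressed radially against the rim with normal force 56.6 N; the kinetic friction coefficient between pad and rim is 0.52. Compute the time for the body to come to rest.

I = ½MR² = (1/2)(51.1)(0.626)² = 10.01 kg·m².
Friction force f = μN = (0.52)(56.6) = 29.43 N at the rim; torque magnitude τ = fR = 18.42 N·m, opposing ω.
|α| = τ/I = 18.42/10.01 = 1.840 rad/s² (deceleration).
0 = ω₀ − |α|t ⇒ t = ω₀/|α| = 126/1.840 = 68.47 s.

t ≈ 68.5 s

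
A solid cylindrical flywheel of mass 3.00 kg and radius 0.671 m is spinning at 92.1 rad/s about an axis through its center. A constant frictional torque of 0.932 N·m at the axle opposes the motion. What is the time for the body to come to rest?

I = ½MR² = (1/2)(3.00)(0.671)² = 0.6754 kg·m².
The net torque has magnitude 0.932 N·m, opposing ω.
|α| = τ/I = 0.9320/0.6754 = 1.380 rad/s² (deceleration).
0 = ω₀ − |α|t ⇒ t = ω₀/|α| = 92.1/1.380 = 66.74 s.

t ≈ 66.7 s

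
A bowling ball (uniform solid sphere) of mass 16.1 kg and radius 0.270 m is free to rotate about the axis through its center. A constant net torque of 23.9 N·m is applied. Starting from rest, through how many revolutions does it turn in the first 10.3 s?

≈ 430 revolutions

I = (2/5)MR² = (2/5)(16.1)(0.270)² = 0.4695 kg·m².
α = τ/I = 23.9/0.4695 = 50.91 rad/s².
θ = ½αt² = ½(50.91)(10.3)² = 2700 rad.
Revolutions = θ/(2π) = 429.8.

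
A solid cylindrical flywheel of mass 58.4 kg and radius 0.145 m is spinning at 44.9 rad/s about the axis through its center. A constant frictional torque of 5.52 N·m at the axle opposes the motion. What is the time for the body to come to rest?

I = ½MR² = (1/2)(58.4)(0.145)² = 0.6139 kg·m².
The net torque has magnitude 5.52 N·m, opposing ω.
|α| = τ/I = 5.520/0.6139 = 8.991 rad/s² (deceleration).
0 = ω₀ − |α|t ⇒ t = ω₀/|α| = 44.9/8.991 = 4.994 s.

t ≈ 4.99 s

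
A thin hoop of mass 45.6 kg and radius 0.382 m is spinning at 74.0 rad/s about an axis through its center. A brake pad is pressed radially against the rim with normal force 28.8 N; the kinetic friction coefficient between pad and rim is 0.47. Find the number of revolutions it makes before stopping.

≈ 561 revolutions

I = MR² = (45.6)(0.382)² = 6.654 kg·m².
Friction force f = μN = (0.47)(28.8) = 13.54 N at the rim; torque magnitude τ = fR = 5.171 N·m, opposing ω.
|α| = τ/I = 5.171/6.654 = 0.7771 rad/s² (deceleration).
ω² = ω₀² − 2|α|θ with ω = 0 ⇒ θ = ω₀²/(2|α|) = 3523 rad = 560.8 rev.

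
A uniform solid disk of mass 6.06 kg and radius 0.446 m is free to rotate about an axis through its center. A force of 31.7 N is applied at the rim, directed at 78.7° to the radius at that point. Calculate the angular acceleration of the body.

α ≈ 23.0 rad/s²

I = ½MR² = (1/2)(6.06)(0.446)² = 0.6027 kg·m².
Only the tangential component produces torque: τ = F R sinθ = (31.7)(0.446) sin 78.7° = 13.86 N·m.
From τ = Iα: α = 13.86/0.6027 = 23.00 rad/s².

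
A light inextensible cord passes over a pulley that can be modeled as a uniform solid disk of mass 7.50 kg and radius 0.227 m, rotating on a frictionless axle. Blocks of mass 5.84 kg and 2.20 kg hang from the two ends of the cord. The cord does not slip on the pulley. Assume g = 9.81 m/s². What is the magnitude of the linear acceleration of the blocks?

I = ½MR² = (1/2)(7.50)(0.227)² = 0.1932 kg·m².
Heavier block: m₁g − T₁ = m₁a. Lighter block: T₂ − m₂g = m₂a.
Pulley: (T₁ − T₂)R = Iα = I(a/R), so T₁ − T₂ = (I/R²)a = (1/2)M_p a = 3.750·a.
Adding the three: (m₁ − m₂)g = (m₁ + m₂ + 3.750)a, so a = (5.84 − 2.20)(9.81)/(5.84 + 2.20 + 3.750) = 3.029 m/s².

a ≈ 3.03 m/s²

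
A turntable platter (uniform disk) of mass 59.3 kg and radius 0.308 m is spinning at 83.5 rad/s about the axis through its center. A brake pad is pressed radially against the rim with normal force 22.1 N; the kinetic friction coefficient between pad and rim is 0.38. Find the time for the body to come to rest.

I = ½MR² = (1/2)(59.3)(0.308)² = 2.813 kg·m².
Friction force f = μN = (0.38)(22.1) = 8.398 N at the rim; torque magnitude τ = fR = 2.587 N·m, opposing ω.
|α| = τ/I = 2.587/2.813 = 0.9196 rad/s² (deceleration).
0 = ω₀ − |α|t ⇒ t = ω₀/|α| = 83.5/0.9196 = 90.80 s.

t ≈ 90.8 s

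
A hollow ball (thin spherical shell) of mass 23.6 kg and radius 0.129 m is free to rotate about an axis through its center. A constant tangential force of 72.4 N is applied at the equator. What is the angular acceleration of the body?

I = (2/3)MR² = (2/3)(23.6)(0.129)² = 0.2618 kg·m².
τ = F R = (72.4)(0.129) = 9.340 N·m.
Newton's second law for rotation, τ = Iα, gives α = τ/I = 9.340/0.2618 = 35.67 rad/s².

α ≈ 35.7 rad/s²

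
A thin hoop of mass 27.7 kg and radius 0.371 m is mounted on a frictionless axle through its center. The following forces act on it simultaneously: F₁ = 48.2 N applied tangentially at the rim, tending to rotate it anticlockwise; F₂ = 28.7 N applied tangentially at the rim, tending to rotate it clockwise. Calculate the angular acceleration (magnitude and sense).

I = MR² = (27.7)(0.371)² = 3.813 kg·m².
Taking anticlockwise as positive: τ₁ = +(48.2)(0.371) = +17.88 N·m; τ₂ = −(28.7)(0.371) = −10.65 N·m.
Net torque τ = 7.235 N·m.
α = τ/I = 7.235/3.813 = 1.897 rad/s².

α ≈ 1.90 rad/s², anticlockwise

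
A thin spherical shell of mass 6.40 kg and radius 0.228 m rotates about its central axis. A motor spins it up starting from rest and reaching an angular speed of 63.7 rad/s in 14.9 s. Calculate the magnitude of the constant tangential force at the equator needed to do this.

I = (2/3)MR² = (2/3)(6.40)(0.228)² = 0.2218 kg·m².
α = Δω/Δt = (63.7 − 0)/14.9 = 4.275 rad/s².
The required torque is τ = Iα = (0.2218)(4.275) = 0.9482 N·m.
A tangential force at the equator gives τ = FR, so F = τ/R = 0.9482/0.228 = 4.159 N.

F ≈ 4.16 N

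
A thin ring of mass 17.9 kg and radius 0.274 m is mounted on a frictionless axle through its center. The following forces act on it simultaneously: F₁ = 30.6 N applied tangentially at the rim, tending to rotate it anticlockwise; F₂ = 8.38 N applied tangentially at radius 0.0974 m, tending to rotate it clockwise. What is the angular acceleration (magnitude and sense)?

α ≈ 5.63 rad/s², anticlockwise

I = MR² = (17.9)(0.274)² = 1.344 kg·m².
Taking anticlockwise as positive: τ₁ = +(30.6)(0.274) = +8.384 N·m; τ₂ = −(8.38)(0.0974) = −0.8162 N·m.
Net torque τ = 7.568 N·m.
α = τ/I = 7.568/1.344 = 5.632 rad/s².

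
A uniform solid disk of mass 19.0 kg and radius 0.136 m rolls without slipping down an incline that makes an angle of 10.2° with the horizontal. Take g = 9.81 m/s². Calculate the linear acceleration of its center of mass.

Translation along the incline: Mg sinθ − f = Ma.
Rotation about the center: fR = Iα with I = ½MR². No-slip gives a = αR, so f = (I/R²)a = (1/2)M a.
Substituting: Mg sinθ = (1 + 0.5000)Ma, so a = g sinθ/(1 + 0.5000) = (9.81) sin 10.2° / 1.500 = 1.158 m/s².

a ≈ 1.16 m/s²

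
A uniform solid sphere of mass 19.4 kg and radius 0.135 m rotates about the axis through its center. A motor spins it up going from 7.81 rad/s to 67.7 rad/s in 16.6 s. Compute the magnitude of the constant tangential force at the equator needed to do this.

I = (2/5)MR² = (2/5)(19.4)(0.135)² = 0.1414 kg·m².
α = Δω/Δt = (67.7 − 7.81)/16.6 = 3.608 rad/s².
The required torque is τ = Iα = (0.1414)(3.608) = 0.5102 N·m.
A tangential force at the equator gives τ = FR, so F = τ/R = 0.5102/0.135 = 3.780 N.

F ≈ 3.78 N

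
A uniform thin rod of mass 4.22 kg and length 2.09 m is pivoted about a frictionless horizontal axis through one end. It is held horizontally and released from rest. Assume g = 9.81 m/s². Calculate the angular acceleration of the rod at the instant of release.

About the pivot, I = (1/3)ML² = (1/3)(4.22)(2.09)² = 6.144 kg·m².
The weight acts at the center, a distance L/2 = 1.045 m from the pivot; τ = Mg(L/2) = 43.26 N·m.
α = τ/I = 43.26/6.144 = 7.041 rad/s².

α ≈ 7.04 rad/s²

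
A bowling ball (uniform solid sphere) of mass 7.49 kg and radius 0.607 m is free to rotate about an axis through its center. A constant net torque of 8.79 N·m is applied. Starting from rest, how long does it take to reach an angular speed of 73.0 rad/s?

I = (2/5)MR² = (2/5)(7.49)(0.607)² = 1.104 kg·m².
α = τ/I = 8.79/1.104 = 7.963 rad/s².
ω = αt ⇒ t = ω/α = 73.0/7.963 = 9.168 s.

t ≈ 9.17 s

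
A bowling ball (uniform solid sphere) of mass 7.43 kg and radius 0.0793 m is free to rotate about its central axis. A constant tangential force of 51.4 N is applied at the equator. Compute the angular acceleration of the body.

α ≈ 218 rad/s²

I = (2/5)MR² = (2/5)(7.43)(0.0793)² = 0.01869 kg·m².
τ = F R = (51.4)(0.0793) = 4.076 N·m.
From τ = Iα: α = 4.076/0.01869 = 218.1 rad/s².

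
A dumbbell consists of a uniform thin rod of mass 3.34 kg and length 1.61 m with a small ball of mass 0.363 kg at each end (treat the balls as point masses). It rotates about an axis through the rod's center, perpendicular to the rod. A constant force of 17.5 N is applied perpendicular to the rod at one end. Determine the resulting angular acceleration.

I_rod = (1/12)ML² = (1/12)(3.34)(1.61)² = 0.7215 kg·m².
I_balls = 2·m·(L/2)² = 2(0.363)(0.8050)² = 0.4705 kg·m².
Total I = 1.192 kg·m².
τ = F·(L/2) = (17.5)(0.805) = 14.09 N·m.
α = τ/I = 14.09/1.192 = 11.82 rad/s².

α ≈ 11.8 rad/s²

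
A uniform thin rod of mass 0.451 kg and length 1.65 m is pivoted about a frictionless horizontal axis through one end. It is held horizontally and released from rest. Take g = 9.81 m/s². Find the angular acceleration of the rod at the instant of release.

About the pivot, I = (1/3)ML² = (1/3)(0.451)(1.65)² = 0.4093 kg·m².
The weight acts at the center, a distance L/2 = 0.8250 m from the pivot; τ = Mg(L/2) = 3.650 N·m.
α = τ/I = 3.650/0.4093 = 8.918 rad/s².
(Equivalently α = (3g/(2L)) = 8.918 rad/s².)

α ≈ 8.92 rad/s²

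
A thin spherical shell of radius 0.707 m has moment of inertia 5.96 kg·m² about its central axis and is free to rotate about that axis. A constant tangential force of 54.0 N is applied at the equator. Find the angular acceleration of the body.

α ≈ 6.41 rad/s²

τ = F R = (54.0)(0.707) = 38.18 N·m.
From τ = Iα: α = 38.18/5.960 = 6.406 rad/s².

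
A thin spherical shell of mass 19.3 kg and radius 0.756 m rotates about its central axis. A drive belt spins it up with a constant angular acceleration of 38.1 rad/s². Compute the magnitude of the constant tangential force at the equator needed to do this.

F ≈ 371 N

I = (2/3)MR² = (2/3)(19.3)(0.756)² = 7.354 kg·m².
The required torque is τ = Iα = (7.354)(38.10) = 280.2 N·m.
A tangential force at the equator gives τ = FR, so F = τ/R = 280.2/0.756 = 370.6 N.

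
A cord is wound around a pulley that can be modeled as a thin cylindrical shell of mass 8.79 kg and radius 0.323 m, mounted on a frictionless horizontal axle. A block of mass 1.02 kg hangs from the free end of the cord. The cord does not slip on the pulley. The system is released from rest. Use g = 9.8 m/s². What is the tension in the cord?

I = MR² = (8.79)(0.323)² = 0.9171 kg·m².
Block: mg − T = ma. Pulley: TR = Iα. No-slip: a = αR, so T = (I/R²)a = 8.790·a.
Then mg = (m + 8.790)a, so a = (1.02)(9.8)/(1.02 + 8.790) = 1.019 m/s².
T = 8.790·a = 8.957 N.

T ≈ 8.96 N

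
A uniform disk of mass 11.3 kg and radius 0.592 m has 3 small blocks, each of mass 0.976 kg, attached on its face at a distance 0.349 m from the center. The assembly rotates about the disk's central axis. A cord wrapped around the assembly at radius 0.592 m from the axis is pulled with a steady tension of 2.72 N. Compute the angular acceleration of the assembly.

α ≈ 0.689 rad/s²

I_disk = ½MR² = ½(11.3)(0.592)² = 1.980 kg·m².
I_blocks = 3·m·r² = 3(0.976)(0.349)² = 0.3566 kg·m².
Total I = 2.337 kg·m².
τ = F r = (2.72)(0.592) = 1.610 N·m.
α = τ/I = 1.610/2.337 = 0.6891 rad/s².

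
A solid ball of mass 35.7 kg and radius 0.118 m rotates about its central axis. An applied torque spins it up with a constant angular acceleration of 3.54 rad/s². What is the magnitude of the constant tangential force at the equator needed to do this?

F ≈ 5.97 N

I = (2/5)MR² = (2/5)(35.7)(0.118)² = 0.1988 kg·m².
The required torque is τ = Iα = (0.1988)(3.540) = 0.7039 N·m.
A tangential force at the equator gives τ = FR, so F = τ/R = 0.7039/0.118 = 5.965 N.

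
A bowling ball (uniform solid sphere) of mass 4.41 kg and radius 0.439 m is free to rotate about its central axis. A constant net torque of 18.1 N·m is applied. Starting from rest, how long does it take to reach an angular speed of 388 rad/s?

t ≈ 7.29 s

I = (2/5)MR² = (2/5)(4.41)(0.439)² = 0.3400 kg·m².
α = τ/I = 18.1/0.3400 = 53.24 rad/s².
ω = αt ⇒ t = ω/α = 388/53.24 = 7.288 s.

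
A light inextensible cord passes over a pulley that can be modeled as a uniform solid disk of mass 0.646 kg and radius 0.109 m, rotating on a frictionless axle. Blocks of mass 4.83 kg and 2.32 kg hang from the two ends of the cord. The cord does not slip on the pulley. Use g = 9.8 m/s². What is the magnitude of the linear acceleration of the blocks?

a ≈ 3.29 m/s²

I = ½MR² = (1/2)(0.646)(0.109)² = 0.003838 kg·m².
Heavier block: m₁g − T₁ = m₁a. Lighter block: T₂ − m₂g = m₂a.
Pulley: (T₁ − T₂)R = Iα = I(a/R), so T₁ − T₂ = (I/R²)a = (1/2)M_p a = 0.3230·a.
Adding the three: (m₁ − m₂)g = (m₁ + m₂ + 0.3230)a, so a = (4.83 − 2.32)(9.8)/(4.83 + 2.32 + 0.3230) = 3.292 m/s².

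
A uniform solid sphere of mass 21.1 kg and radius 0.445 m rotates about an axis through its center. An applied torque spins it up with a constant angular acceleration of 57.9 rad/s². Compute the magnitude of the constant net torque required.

I = (2/5)MR² = (2/5)(21.1)(0.445)² = 1.671 kg·m².
τ = Iα = (1.671)(57.90) = 96.77 N·m.

τ ≈ 96.8 N·m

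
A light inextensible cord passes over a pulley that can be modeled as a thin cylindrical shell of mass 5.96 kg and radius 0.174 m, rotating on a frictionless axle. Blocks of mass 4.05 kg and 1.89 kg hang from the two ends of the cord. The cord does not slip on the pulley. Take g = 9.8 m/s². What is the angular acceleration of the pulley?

I = MR² = (5.96)(0.174)² = 0.1804 kg·m².
Heavier block: m₁g − T₁ = m₁a. Lighter block: T₂ − m₂g = m₂a.
Pulley: (T₁ − T₂)R = Iα = I(a/R), so T₁ − T₂ = (I/R²)a = 1·M_p a = 5.960·a.
Adding the three: (m₁ − m₂)g = (m₁ + m₂ + 5.960)a, so a = (4.05 − 1.89)(9.8)/(4.05 + 1.89 + 5.960) = 1.779 m/s².
α = a/R = 1.779/0.174 = 10.22 rad/s².

α ≈ 10.2 rad/s²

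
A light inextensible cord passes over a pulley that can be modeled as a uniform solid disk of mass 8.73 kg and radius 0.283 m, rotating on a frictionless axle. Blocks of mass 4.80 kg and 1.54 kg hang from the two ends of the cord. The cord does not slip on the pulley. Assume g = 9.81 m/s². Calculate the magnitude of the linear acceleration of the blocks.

a ≈ 2.99 m/s²

I = ½MR² = (1/2)(8.73)(0.283)² = 0.3496 kg·m².
Heavier block: m₁g − T₁ = m₁a. Lighter block: T₂ − m₂g = m₂a.
Pulley: (T₁ − T₂)R = Iα = I(a/R), so T₁ − T₂ = (I/R²)a = (1/2)M_p a = 4.365·a.
Adding the three: (m₁ − m₂)g = (m₁ + m₂ + 4.365)a, so a = (4.80 − 1.54)(9.81)/(4.80 + 1.54 + 4.365) = 2.987 m/s².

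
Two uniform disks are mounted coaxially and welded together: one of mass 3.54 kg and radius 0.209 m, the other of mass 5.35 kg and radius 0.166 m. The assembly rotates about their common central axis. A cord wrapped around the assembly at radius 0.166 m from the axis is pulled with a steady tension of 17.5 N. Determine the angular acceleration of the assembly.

I = ½M₁R₁² + ½M₂R₂² = ½(3.54)(0.209)² + ½(5.35)(0.166)² = 0.1510 kg·m².
τ = F r = (17.5)(0.166) = 2.905 N·m.
α = τ/I = 2.905/0.1510 = 19.23 rad/s².

α ≈ 19.2 rad/s²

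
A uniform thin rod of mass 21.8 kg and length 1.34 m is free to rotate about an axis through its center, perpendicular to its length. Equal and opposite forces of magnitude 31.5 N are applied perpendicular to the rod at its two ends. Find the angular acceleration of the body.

I = (1/12)ML² = (1/12)(21.8)(1.34)² = 3.262 kg·m².
The couple gives τ = F·(L/2) + F·(L/2) = F L = (31.5)(1.34) = 42.21 N·m.
Newton's second law for rotation, τ = Iα, gives α = τ/I = 42.21/3.262 = 12.94 rad/s².

α ≈ 12.9 rad/s²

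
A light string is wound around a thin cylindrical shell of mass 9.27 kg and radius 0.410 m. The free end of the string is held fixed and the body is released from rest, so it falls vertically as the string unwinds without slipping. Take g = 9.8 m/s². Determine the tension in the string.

Translation: Mg − T = Ma. Rotation about the center: TR = Iα with I = MR².
With a = αR: T = (I/R²)a = M a, so Mg = (1 + 1.000)Ma.
a = g/(1 + 1.000) = 9.8/2.000 = 4.900 m/s².
T = 1.000·M·a = (1.000)(9.27)(4.900) = 45.42 N.

T ≈ 45.4 N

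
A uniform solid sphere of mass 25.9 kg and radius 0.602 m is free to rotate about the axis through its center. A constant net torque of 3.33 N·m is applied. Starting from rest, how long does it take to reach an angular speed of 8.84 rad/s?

t ≈ 9.97 s

I = (2/5)MR² = (2/5)(25.9)(0.602)² = 3.755 kg·m².
α = τ/I = 3.33/3.755 = 0.8869 rad/s².
ω = αt ⇒ t = ω/α = 8.84/0.8869 = 9.967 s.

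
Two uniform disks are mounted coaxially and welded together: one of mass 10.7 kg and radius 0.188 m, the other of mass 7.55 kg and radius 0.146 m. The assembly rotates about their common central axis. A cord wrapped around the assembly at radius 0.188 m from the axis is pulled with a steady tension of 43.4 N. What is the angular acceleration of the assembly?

I = ½M₁R₁² + ½M₂R₂² = ½(10.7)(0.188)² + ½(7.55)(0.146)² = 0.2696 kg·m².
τ = F r = (43.4)(0.188) = 8.159 N·m.
α = τ/I = 8.159/0.2696 = 30.27 rad/s².

α ≈ 30.3 rad/s²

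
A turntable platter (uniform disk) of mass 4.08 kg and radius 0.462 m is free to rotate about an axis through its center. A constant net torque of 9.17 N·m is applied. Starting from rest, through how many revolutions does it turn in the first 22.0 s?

≈ 811 revolutions

I = ½MR² = (1/2)(4.08)(0.462)² = 0.4354 kg·m².
α = τ/I = 9.17/0.4354 = 21.06 rad/s².
θ = ½αt² = ½(21.06)(22.0)² = 5096 rad.
Revolutions = θ/(2π) = 811.1.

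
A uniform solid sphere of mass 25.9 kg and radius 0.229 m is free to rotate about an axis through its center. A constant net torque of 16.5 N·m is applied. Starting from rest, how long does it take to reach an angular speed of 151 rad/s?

I = (2/5)MR² = (2/5)(25.9)(0.229)² = 0.5433 kg·m².
α = τ/I = 16.5/0.5433 = 30.37 rad/s².
ω = αt ⇒ t = ω/α = 151/30.37 = 4.972 s.

t ≈ 4.97 s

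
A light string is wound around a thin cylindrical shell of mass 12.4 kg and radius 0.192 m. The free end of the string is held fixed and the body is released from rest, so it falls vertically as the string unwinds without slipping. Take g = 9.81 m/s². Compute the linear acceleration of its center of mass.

Translation: Mg − T = Ma. Rotation about the center: TR = Iα with I = MR².
With a = αR: T = (I/R²)a = M a, so Mg = (1 + 1.000)Ma.
a = g/(1 + 1.000) = 9.81/2.000 = 4.905 m/s².

a ≈ 4.91 m/s²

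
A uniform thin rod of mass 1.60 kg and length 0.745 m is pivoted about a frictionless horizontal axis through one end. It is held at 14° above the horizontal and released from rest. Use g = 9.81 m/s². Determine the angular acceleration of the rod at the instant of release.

α ≈ 19.2 rad/s²

About the pivot, I = (1/3)ML² = (1/3)(1.60)(0.745)² = 0.2960 kg·m².
The weight acts at the center, a distance L/2 = 0.3725 m from the pivot; τ = Mg(L/2) cos 14° = 5.673 N·m.
α = τ/I = 5.673/0.2960 = 19.16 rad/s².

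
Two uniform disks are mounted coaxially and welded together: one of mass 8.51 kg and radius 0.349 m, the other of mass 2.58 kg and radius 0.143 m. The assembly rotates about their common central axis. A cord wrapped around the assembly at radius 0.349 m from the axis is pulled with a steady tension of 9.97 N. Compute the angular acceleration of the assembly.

I = ½M₁R₁² + ½M₂R₂² = ½(8.51)(0.349)² + ½(2.58)(0.143)² = 0.5446 kg·m².
τ = F r = (9.97)(0.349) = 3.480 N·m.
α = τ/I = 3.480/0.5446 = 6.389 rad/s².

α ≈ 6.39 rad/s²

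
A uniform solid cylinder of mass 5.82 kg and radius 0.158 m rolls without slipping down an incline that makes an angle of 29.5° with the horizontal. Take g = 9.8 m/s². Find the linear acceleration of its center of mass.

Translation along the incline: Mg sinθ − f = Ma.
Rotation about the center: fR = Iα with I = ½MR². No-slip gives a = αR, so f = (I/R²)a = (1/2)M a.
Substituting: Mg sinθ = (1 + 0.5000)Ma, so a = g sinθ/(1 + 0.5000) = (9.8) sin 29.5° / 1.500 = 3.217 m/s².

a ≈ 3.22 m/s²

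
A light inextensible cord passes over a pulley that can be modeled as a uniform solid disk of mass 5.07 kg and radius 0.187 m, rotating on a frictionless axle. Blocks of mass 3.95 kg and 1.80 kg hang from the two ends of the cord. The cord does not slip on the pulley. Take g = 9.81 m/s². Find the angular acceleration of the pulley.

α ≈ 13.6 rad/s²

I = ½MR² = (1/2)(5.07)(0.187)² = 0.08865 kg·m².
Heavier block: m₁g − T₁ = m₁a. Lighter block: T₂ − m₂g = m₂a.
Pulley: (T₁ − T₂)R = Iα = I(a/R), so T₁ − T₂ = (I/R²)a = (1/2)M_p a = 2.535·a.
Adding the three: (m₁ − m₂)g = (m₁ + m₂ + 2.535)a, so a = (3.95 − 1.80)(9.81)/(3.95 + 1.80 + 2.535) = 2.546 m/s².
α = a/R = 2.546/0.187 = 13.61 rad/s².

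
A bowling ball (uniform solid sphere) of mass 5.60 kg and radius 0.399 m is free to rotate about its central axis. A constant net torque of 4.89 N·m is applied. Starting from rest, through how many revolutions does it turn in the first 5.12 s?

I = (2/5)MR² = (2/5)(5.60)(0.399)² = 0.3566 kg·m².
α = τ/I = 4.89/0.3566 = 13.71 rad/s².
θ = ½αt² = ½(13.71)(5.12)² = 179.7 rad.
Revolutions = θ/(2π) = 28.61.

≈ 28.6 revolutions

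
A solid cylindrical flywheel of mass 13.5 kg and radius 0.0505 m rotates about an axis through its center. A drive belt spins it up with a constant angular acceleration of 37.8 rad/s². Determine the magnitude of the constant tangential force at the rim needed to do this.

I = ½MR² = (1/2)(13.5)(0.0505)² = 0.01721 kg·m².
The required torque is τ = Iα = (0.01721)(37.80) = 0.6507 N·m.
A tangential force at the rim gives τ = FR, so F = τ/R = 0.6507/0.0505 = 12.89 N.

F ≈ 12.9 N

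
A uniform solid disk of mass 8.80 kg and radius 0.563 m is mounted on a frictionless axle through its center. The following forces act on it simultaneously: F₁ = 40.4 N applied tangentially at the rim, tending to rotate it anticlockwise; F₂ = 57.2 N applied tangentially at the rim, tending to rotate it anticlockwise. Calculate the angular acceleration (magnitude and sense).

α ≈ 39.4 rad/s², anticlockwise

I = ½MR² = (1/2)(8.80)(0.563)² = 1.395 kg·m².
Taking anticlockwise as positive: τ₁ = +(40.4)(0.563) = +22.75 N·m; τ₂ = +(57.2)(0.563) = +32.20 N·m.
Net torque τ = 54.95 N·m.
α = τ/I = 54.95/1.395 = 39.40 rad/s².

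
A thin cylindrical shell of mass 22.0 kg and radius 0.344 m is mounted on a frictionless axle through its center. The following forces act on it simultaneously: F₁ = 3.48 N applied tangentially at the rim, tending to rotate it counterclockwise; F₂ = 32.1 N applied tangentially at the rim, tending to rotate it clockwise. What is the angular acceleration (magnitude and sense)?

I = MR² = (22.0)(0.344)² = 2.603 kg·m².
Taking counterclockwise as positive: τ₁ = +(3.48)(0.344) = +1.197 N·m; τ₂ = −(32.1)(0.344) = −11.04 N·m.
Net torque τ = -9.845 N·m.
α = τ/I = -9.845/2.603 = -3.782 rad/s².

α ≈ 3.78 rad/s², clockwise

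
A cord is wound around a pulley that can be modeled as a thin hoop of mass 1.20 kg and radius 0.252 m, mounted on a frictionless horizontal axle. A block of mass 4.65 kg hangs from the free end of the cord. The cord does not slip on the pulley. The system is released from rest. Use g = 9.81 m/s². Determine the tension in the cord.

I = MR² = (1.20)(0.252)² = 0.07620 kg·m².
Block: mg − T = ma. Pulley: TR = Iα. No-slip: a = αR, so T = (I/R²)a = 1.200·a.
Then mg = (m + 1.200)a, so a = (4.65)(9.81)/(4.65 + 1.200) = 7.798 m/s².
T = 1.200·a = 9.357 N.

T ≈ 9.36 N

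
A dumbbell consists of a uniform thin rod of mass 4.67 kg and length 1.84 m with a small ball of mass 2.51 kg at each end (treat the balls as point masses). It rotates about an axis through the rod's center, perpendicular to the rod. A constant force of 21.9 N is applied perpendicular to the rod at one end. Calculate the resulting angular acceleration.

I_rod = (1/12)ML² = (1/12)(4.67)(1.84)² = 1.318 kg·m².
I_balls = 2·m·(L/2)² = 2(2.51)(0.9200)² = 4.249 kg·m².
Total I = 5.566 kg·m².
τ = F·(L/2) = (21.9)(0.920) = 20.15 N·m.
α = τ/I = 20.15/5.566 = 3.620 rad/s².

α ≈ 3.62 rad/s²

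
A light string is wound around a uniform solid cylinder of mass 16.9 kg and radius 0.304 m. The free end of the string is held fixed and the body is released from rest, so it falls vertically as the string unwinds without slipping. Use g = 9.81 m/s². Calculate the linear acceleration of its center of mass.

Translation: Mg − T = Ma. Rotation about the center: TR = Iα with I = ½MR².
With a = αR: T = (I/R²)a = (1/2)M a, so Mg = (1 + 0.5000)Ma.
a = g/(1 + 0.5000) = 9.81/1.500 = 6.540 m/s².

a ≈ 6.54 m/s²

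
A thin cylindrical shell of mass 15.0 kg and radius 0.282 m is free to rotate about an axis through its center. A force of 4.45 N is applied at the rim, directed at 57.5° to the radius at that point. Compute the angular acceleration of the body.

α ≈ 0.887 rad/s²

I = MR² = (15.0)(0.282)² = 1.193 kg·m².
Only the tangential component produces torque: τ = F R sinθ = (4.45)(0.282) sin 57.5° = 1.058 N·m.
From τ = Iα: α = 1.058/1.193 = 0.8873 rad/s².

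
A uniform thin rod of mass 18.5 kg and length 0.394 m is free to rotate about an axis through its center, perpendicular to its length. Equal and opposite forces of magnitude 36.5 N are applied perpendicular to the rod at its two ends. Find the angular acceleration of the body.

α ≈ 60.1 rad/s²

I = (1/12)ML² = (1/12)(18.5)(0.394)² = 0.2393 kg·m².
The couple gives τ = F·(L/2) + F·(L/2) = F L = (36.5)(0.394) = 14.38 N·m.
From τ = Iα: α = 14.38/0.2393 = 60.09 rad/s².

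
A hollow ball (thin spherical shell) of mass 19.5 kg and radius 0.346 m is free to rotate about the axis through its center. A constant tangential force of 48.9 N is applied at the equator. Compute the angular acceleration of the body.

I = (2/3)MR² = (2/3)(19.5)(0.346)² = 1.556 kg·m².
τ = F R = (48.9)(0.346) = 16.92 N·m.
Newton's second law for rotation, τ = Iα, gives α = τ/I = 16.92/1.556 = 10.87 rad/s².

α ≈ 10.9 rad/s²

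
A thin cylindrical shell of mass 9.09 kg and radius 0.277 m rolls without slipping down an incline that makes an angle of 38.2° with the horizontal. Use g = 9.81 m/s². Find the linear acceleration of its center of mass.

Translation along the incline: Mg sinθ − f = Ma.
Rotation about the center: fR = Iα with I = MR². No-slip gives a = αR, so f = (I/R²)a = M a.
Substituting: Mg sinθ = (1 + 1.000)Ma, so a = g sinθ/(1 + 1.000) = (9.81) sin 38.2° / 2.000 = 3.033 m/s².

a ≈ 3.03 m/s²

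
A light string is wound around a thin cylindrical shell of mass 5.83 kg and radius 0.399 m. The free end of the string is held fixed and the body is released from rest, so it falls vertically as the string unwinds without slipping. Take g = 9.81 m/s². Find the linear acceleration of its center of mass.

Translation: Mg − T = Ma. Rotation about the center: TR = Iα with I = MR².
With a = αR: T = (I/R²)a = M a, so Mg = (1 + 1.000)Ma.
a = g/(1 + 1.000) = 9.81/2.000 = 4.905 m/s².

a ≈ 4.91 m/s²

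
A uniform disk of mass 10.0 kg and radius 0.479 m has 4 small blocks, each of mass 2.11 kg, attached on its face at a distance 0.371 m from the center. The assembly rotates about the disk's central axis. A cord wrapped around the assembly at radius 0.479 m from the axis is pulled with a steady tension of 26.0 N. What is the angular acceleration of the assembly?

I_disk = ½MR² = ½(10.0)(0.479)² = 1.147 kg·m².
I_blocks = 4·m·r² = 4(2.11)(0.371)² = 1.162 kg·m².
Total I = 2.309 kg·m².
τ = F r = (26.0)(0.479) = 12.45 N·m.
α = τ/I = 12.45/2.309 = 5.394 rad/s².

α ≈ 5.39 rad/s²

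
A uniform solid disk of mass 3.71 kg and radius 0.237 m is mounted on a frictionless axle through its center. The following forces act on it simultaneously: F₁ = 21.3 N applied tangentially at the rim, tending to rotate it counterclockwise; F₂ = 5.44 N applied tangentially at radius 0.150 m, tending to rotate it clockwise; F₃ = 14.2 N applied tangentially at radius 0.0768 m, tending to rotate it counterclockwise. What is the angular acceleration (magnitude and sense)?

α ≈ 51.1 rad/s², counterclockwise

I = ½MR² = (1/2)(3.71)(0.237)² = 0.1042 kg·m².
Taking counterclockwise as positive: τ₁ = +(21.3)(0.237) = +5.048 N·m; τ₂ = −(5.44)(0.150) = −0.8160 N·m; τ₃ = +(14.2)(0.0768) = +1.091 N·m.
Net torque τ = 5.323 N·m.
α = τ/I = 5.323/0.1042 = 51.08 rad/s².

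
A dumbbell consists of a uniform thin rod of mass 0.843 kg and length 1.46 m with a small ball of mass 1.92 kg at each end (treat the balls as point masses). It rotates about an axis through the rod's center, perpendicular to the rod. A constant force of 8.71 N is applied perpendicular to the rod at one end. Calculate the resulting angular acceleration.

I_rod = (1/12)ML² = (1/12)(0.843)(1.46)² = 0.1497 kg·m².
I_balls = 2·m·(L/2)² = 2(1.92)(0.7300)² = 2.046 kg·m².
Total I = 2.196 kg·m².
τ = F·(L/2) = (8.71)(0.730) = 6.358 N·m.
α = τ/I = 6.358/2.196 = 2.895 rad/s².

α ≈ 2.90 rad/s²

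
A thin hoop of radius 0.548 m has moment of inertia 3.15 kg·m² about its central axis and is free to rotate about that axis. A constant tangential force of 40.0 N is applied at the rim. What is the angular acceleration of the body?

α ≈ 6.96 rad/s²

τ = F R = (40.0)(0.548) = 21.92 N·m.
From τ = Iα: α = 21.92/3.150 = 6.959 rad/s².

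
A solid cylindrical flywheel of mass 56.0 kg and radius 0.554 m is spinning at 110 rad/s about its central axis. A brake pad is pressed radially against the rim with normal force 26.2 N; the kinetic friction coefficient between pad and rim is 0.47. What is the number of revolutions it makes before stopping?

I = ½MR² = (1/2)(56.0)(0.554)² = 8.594 kg·m².
Friction force f = μN = (0.47)(26.2) = 12.31 N at the rim; torque magnitude τ = fR = 6.822 N·m, opposing ω.
|α| = τ/I = 6.822/8.594 = 0.7938 rad/s² (deceleration).
ω² = ω₀² − 2|α|θ with ω = 0 ⇒ θ = ω₀²/(2|α|) = 7621 rad = 1213 rev.

≈ 1210 revolutions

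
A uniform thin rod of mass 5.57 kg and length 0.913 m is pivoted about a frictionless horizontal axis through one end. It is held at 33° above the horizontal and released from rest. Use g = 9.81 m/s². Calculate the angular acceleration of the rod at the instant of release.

α ≈ 13.5 rad/s²

About the pivot, I = (1/3)ML² = (1/3)(5.57)(0.913)² = 1.548 kg·m².
The weight acts at the center, a distance L/2 = 0.4565 m from the pivot; τ = Mg(L/2) cos 33° = 20.92 N·m.
α = τ/I = 20.92/1.548 = 13.52 rad/s².
(Equivalently α = (3g/(2L)) cos 33° = 13.52 rad/s².)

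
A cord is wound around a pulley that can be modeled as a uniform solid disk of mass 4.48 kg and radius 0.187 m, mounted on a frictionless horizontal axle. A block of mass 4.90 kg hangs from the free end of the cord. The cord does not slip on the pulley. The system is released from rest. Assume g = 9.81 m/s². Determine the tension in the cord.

I = ½MR² = (1/2)(4.48)(0.187)² = 0.07833 kg·m².
Block: mg − T = ma. Pulley: TR = Iα. No-slip: a = αR, so T = (I/R²)a = 2.240·a.
Then mg = (m + 2.240)a, so a = (4.90)(9.81)/(4.90 + 2.240) = 6.732 m/s².
T = 2.240·a = 15.08 N.

T ≈ 15.1 N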